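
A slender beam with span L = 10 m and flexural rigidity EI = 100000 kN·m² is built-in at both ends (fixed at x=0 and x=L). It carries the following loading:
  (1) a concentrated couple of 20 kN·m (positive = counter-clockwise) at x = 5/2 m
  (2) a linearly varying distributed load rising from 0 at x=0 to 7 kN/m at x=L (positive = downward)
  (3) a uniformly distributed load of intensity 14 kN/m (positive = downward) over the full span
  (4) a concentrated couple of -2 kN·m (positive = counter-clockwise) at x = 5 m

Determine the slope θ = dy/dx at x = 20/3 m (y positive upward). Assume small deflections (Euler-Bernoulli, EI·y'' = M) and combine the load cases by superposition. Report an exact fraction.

Load 1 — applied couple M₀=20 kN·m at a=5/2 m (b=L-a=15/2):
  θ_1 = (R_Ax²/2 - M_Ax - M₀(x-a))/EI  [x>a] with R_A=9/4, M_A=-15/4 = ((9/4)·(20/3)²/2 - (-15/4)·(20/3) - 20·((20/3)-(5/2)))/100000 = -1/12000 rad
Load 2 — triangular load w₀=7 kN/m (0→w₀ over full span):
  θ_2 = -w₀(2x(L-x)(L-2x)(x+2L)+x²(L-x)²)/(120LEI) = -7·(2·(20/3)·(10-(20/3))·(10-2·(20/3))·((20/3)+2·10)+(20/3)²·(10-(20/3))²)/(120·10·100000) = 49/243000 rad
Load 3 — uniform load w=14 kN/m over full span:
  θ_3 = -wx(L-x)(L-2x)/(12EI) = -14·(20/3)·(10-(20/3))·(10-2·(20/3))/(12·100000) = 7/8100 rad
Load 4 — applied couple M₀=-2 kN·m at a=5 m (b=L-a=5):
  θ_4 = (R_Ax²/2 - M_Ax - M₀(x-a))/EI  [x>a] with R_A=-3/10, M_A=-1/2 = ((-3/10)·(20/3)²/2 - (-1/2)·(20/3) - (-2)·((20/3)-5))/100000 = 0 rad
Superposition: θ = Σ θ_i = 191/194400 rad ≈ 0.000983 rad

θ(20/3) = 191/194400 rad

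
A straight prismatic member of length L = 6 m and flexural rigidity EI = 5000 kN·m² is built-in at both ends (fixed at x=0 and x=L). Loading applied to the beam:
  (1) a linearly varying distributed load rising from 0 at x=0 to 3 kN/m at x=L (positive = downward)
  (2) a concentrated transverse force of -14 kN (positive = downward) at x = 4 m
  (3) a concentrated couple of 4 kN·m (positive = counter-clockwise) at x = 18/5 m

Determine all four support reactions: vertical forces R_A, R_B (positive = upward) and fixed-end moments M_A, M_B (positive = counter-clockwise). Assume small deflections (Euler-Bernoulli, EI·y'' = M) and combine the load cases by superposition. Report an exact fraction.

Load 1 — triangular load w₀=3 kN/m (0→w₀ over full span):
  R_A = 3w₀L/20 = 3·3·6/20 = 27/10 kN
  M_A = w₀L²/30 = 3·6²/30 = 18/5 kN·m
  R_B = 7w₀L/20 = 7·3·6/20 = 63/10 kN
  M_B = -w₀L²/20 = -3·6²/20 = -27/5 kN·m
Load 2 — point force P=-14 kN at a=4 m (b=L-a=2):
  R_A = Pb²(3a+b)/L³ = (-14)·2²·(3·4+2)/6³ = -98/27 kN
  M_A = Pab²/L² = (-14)·4·2²/6² = -56/9 kN·m
  R_B = Pa²(a+3b)/L³ = (-14)·4²·(4+3·2)/6³ = -280/27 kN
  M_B = -Pa²b/L² = -(-14)·4²·2/6² = 112/9 kN·m
Load 3 — applied couple M₀=4 kN·m at a=18/5 m (b=L-a=12/5):
  R_A = 6M₀ab/L³ = 6·4·(18/5)·(12/5)/6³ = 24/25 kN
  M_A = M₀b(2a-b)/L² = 4·(12/5)·(2·(18/5)-(12/5))/6² = 32/25 kN·m
  R_B = -6M₀ab/L³ = -6·4·(18/5)·(12/5)/6³ = -24/25 kN
  M_B = M₀a(2b-a)/L² = 4·(18/5)·(2·(12/5)-(18/5))/6² = 12/25 kN·m
Superposition: R_A = 41/1350 kN, M_A = -302/225 kN·m, R_B = -6791/1350 kN, M_B = 1693/225 kN·m

R_A = 41/1350 kN, M_A = -302/225 kN·m, R_B = -6791/1350 kN, M_B = 1693/225 kN·m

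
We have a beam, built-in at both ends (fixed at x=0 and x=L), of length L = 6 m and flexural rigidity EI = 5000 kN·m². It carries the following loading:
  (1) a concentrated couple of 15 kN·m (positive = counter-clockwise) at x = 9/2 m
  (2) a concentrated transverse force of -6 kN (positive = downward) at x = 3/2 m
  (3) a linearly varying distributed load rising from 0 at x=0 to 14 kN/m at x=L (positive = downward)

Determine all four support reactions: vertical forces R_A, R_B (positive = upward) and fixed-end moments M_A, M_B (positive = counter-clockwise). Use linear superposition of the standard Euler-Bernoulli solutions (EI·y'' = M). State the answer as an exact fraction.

Load 1 — applied couple M₀=15 kN·m at a=9/2 m (b=L-a=3/2):
  R_A = 6M₀ab/L³ = 6·15·(9/2)·(3/2)/6³ = 45/16 kN
  M_A = M₀b(2a-b)/L² = 15·(3/2)·(2·(9/2)-(3/2))/6² = 75/16 kN·m
  R_B = -6M₀ab/L³ = -6·15·(9/2)·(3/2)/6³ = -45/16 kN
  M_B = M₀a(2b-a)/L² = 15·(9/2)·(2·(3/2)-(9/2))/6² = -45/16 kN·m
Load 2 — point force P=-6 kN at a=3/2 m (b=L-a=9/2):
  R_A = Pb²(3a+b)/L³ = (-6)·(9/2)²·(3·(3/2)+(9/2))/6³ = -81/16 kN
  M_A = Pab²/L² = (-6)·(3/2)·(9/2)²/6² = -81/16 kN·m
  R_B = Pa²(a+3b)/L³ = (-6)·(3/2)²·((3/2)+3·(9/2))/6³ = -15/16 kN
  M_B = -Pa²b/L² = -(-6)·(3/2)²·(9/2)/6² = 27/16 kN·m
Load 3 — triangular load w₀=14 kN/m (0→w₀ over full span):
  R_A = 3w₀L/20 = 3·14·6/20 = 63/5 kN
  M_A = w₀L²/30 = 14·6²/30 = 84/5 kN·m
  R_B = 7w₀L/20 = 7·14·6/20 = 147/5 kN
  M_B = -w₀L²/20 = -14·6²/20 = -126/5 kN·m
Superposition: R_A = 207/20 kN, M_A = 657/40 kN·m, R_B = 513/20 kN, M_B = -1053/40 kN·m

R_A = 207/20 kN, M_A = 657/40 kN·m, R_B = 513/20 kN, M_B = -1053/40 kN·m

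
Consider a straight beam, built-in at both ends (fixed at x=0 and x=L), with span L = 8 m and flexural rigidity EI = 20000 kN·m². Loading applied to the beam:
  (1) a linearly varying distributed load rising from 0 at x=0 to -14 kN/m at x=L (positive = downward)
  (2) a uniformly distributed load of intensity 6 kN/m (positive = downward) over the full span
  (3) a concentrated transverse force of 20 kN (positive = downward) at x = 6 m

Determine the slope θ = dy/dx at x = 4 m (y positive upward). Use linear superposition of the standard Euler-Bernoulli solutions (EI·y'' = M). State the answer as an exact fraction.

Load 1 — triangular load w₀=-14 kN/m (0→w₀ over full span):
  θ_1 = -w₀(2x(L-x)(L-2x)(x+2L)+x²(L-x)²)/(120LEI) = -(-14)·(2·4·(8-4)·(8-2·4)·(4+2·8)+4²·(8-4)²)/(120·8·20000) = 7/37500 rad
Load 2 — uniform load w=6 kN/m over full span:
  θ_2 = -wx(L-x)(L-2x)/(12EI) = -6·4·(8-4)·(8-2·4)/(12·20000) = 0 rad
Load 3 — point force P=20 kN at a=6 m (b=L-a=2):
  θ_3 = -Pb²x(2aL-(3a+b)x)/(2L³EI)  [x≤a] = -20·2²·4·(2·6·8-(3·6+2)·4)/(2·8³·20000) = -1/4000 rad
Superposition: θ = Σ θ_i = -19/300000 rad ≈ -0.000063 rad

θ(4) = -19/300000 rad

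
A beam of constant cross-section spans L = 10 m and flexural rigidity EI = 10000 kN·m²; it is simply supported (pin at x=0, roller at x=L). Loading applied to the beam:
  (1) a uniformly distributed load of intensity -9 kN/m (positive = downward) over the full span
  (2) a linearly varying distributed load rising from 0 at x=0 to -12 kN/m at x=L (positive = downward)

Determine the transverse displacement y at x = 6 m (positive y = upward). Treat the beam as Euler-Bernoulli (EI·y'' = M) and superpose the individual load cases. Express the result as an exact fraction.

y(6) = 11711/62500 m

Load 1 — uniform load w=-9 kN/m over full span:
  y_1 = -wx(L³-2Lx²+x³)/(24EI) = -(-9)·6·(10³-2·10·6²+6³)/(24·10000) = 279/2500 m
Load 2 — triangular load w₀=-12 kN/m (0→w₀ over full span):
  y_2 = -w₀x(7L⁴-10L²x²+3x⁴)/(360LEI) = -(-12)·6·(7·10⁴-10·10²·6²+3·6⁴)/(360·10·10000) = 1184/15625 m
Superposition: y = Σ y_i = 11711/62500 m ≈ 0.187376 m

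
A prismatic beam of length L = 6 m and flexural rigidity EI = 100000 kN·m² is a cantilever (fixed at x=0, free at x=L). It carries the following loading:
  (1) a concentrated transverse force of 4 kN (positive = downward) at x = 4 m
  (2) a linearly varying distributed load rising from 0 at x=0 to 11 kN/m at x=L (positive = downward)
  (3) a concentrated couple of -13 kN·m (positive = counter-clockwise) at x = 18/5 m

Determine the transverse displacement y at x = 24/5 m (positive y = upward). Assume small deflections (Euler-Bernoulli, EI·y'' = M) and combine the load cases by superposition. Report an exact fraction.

y(24/5) = -28187009/2343750000 m

Load 1 — point force P=4 kN at a=4 m (b=L-a=2):
  y_1 = -Pa²(3x-a)/(6EI)  [x>a] = -4·4²·(3·(24/5)-4)/(6·100000) = -52/46875 m
Load 2 — triangular load w₀=11 kN/m (0→w₀ over full span):
  y_2 = (w₀Lx³/12-w₀L²x²/6-w₀x⁵/(120L))/EI = (11·6·(24/5)³/12-11·6²·(24/5)²/6-11·(24/5)⁵/(120·6))/100000 = -464508/48828125 m
Load 3 — applied couple M₀=-13 kN·m at a=18/5 m (b=L-a=12/5):
  y_3 = M₀a(2x-a)/(2EI)  [x>a] = (-13)·(18/5)·(2·(24/5)-(18/5))/(2·100000) = -351/250000 m
Superposition: y = Σ y_i = -28187009/2343750000 m ≈ -0.012026 m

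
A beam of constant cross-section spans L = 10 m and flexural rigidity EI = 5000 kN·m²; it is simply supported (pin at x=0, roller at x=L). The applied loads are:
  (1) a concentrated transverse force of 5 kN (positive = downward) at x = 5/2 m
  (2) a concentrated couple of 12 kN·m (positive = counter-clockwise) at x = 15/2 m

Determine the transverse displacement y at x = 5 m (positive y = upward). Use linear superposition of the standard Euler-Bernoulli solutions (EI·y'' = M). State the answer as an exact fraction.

Load 1 — point force P=5 kN at a=5/2 m (b=L-a=15/2):
  y_1 = -Pa(L-x)(2Lx-a²-x²)/(6LEI)  [x>a] = -5·(5/2)·(10-5)·(2·10·5-(5/2)²-5²)/(6·10·5000) = -11/768 m
Load 2 — applied couple M₀=12 kN·m at a=15/2 m (b=L-a=5/2):
  y_2 = (M₀x³/(6L)+C₁x)/EI  [x≤a] with C₁=M₀(3b²-L²)/(6L)=-65/4 = (12·5³/(6·10)+(-65/4)·5)/5000 = -9/800 m
Superposition: y = Σ y_i = -491/19200 m ≈ -0.025573 m

y(5) = -491/19200 m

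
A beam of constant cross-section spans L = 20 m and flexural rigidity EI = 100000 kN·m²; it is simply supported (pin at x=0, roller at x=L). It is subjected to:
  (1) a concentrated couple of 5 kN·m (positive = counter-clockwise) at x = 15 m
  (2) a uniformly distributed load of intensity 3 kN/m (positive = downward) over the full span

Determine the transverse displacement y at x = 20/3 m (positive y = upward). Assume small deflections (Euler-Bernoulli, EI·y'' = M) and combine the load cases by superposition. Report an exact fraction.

Load 1 — applied couple M₀=5 kN·m at a=15 m (b=L-a=5):
  y_1 = (M₀x³/(6L)+C₁x)/EI  [x≤a] with C₁=M₀(3b²-L²)/(6L)=-325/24 = (5·(20/3)³/(6·20)+(-325/24)·(20/3))/100000 = -101/129600 m
Load 2 — uniform load w=3 kN/m over full span:
  y_2 = -wx(L³-2Lx²+x³)/(24EI) = -3·(20/3)·(20³-2·20·(20/3)²+(20/3)³)/(24·100000) = -22/405 m
Superposition: y = Σ y_i = -7141/129600 m ≈ -0.055100 m

y(20/3) = -7141/129600 m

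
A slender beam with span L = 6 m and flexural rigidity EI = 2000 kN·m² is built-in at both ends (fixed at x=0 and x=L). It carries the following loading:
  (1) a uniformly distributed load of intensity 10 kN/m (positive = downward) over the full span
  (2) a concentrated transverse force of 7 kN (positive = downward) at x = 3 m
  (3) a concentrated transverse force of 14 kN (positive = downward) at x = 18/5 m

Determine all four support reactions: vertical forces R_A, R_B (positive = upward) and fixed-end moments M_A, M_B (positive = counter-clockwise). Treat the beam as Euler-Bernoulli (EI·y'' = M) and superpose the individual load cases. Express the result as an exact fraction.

Load 1 — uniform load w=10 kN/m over full span:
  R_A = wL/2 = 10·6/2 = 30 kN
  M_A = wL²/12 = 10·6²/12 = 30 kN·m
  R_B = wL/2 = 10·6/2 = 30 kN
  M_B = -wL²/12 = -10·6²/12 = -30 kN·m
Load 2 — point force P=7 kN at a=3 m (b=L-a=3):
  R_A = Pb²(3a+b)/L³ = 7·3²·(3·3+3)/6³ = 7/2 kN
  M_A = Pab²/L² = 7·3·3²/6² = 21/4 kN·m
  R_B = Pa²(a+3b)/L³ = 7·3²·(3+3·3)/6³ = 7/2 kN
  M_B = -Pa²b/L² = -7·3²·3/6² = -21/4 kN·m
Load 3 — point force P=14 kN at a=18/5 m (b=L-a=12/5):
  R_A = Pb²(3a+b)/L³ = 14·(12/5)²·(3·(18/5)+(12/5))/6³ = 616/125 kN
  M_A = Pab²/L² = 14·(18/5)·(12/5)²/6² = 1008/125 kN·m
  R_B = Pa²(a+3b)/L³ = 14·(18/5)²·((18/5)+3·(12/5))/6³ = 1134/125 kN
  M_B = -Pa²b/L² = -14·(18/5)²·(12/5)/6² = -1512/125 kN·m
Superposition: R_A = 9607/250 kN, M_A = 21657/500 kN·m, R_B = 10643/250 kN, M_B = -23673/500 kN·m

R_A = 9607/250 kN, M_A = 21657/500 kN·m, R_B = 10643/250 kN, M_B = -23673/500 kN·m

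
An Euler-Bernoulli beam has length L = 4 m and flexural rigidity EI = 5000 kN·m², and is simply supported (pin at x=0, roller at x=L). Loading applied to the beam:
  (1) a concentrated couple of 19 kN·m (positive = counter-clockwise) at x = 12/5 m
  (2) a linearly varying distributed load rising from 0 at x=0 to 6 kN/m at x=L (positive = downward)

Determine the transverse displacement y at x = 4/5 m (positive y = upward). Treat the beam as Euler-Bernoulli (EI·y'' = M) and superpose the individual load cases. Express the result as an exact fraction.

y(4/5) = -20508/9765625 m

Load 1 — applied couple M₀=19 kN·m at a=12/5 m (b=L-a=8/5):
  y_1 = (M₀x³/(6L)+C₁x)/EI  [x≤a] with C₁=M₀(3b²-L²)/(6L)=-494/75 = (19·(4/5)³/(6·4)+(-494/75)·(4/5))/5000 = -76/78125 m
Load 2 — triangular load w₀=6 kN/m (0→w₀ over full span):
  y_2 = -w₀x(7L⁴-10L²x²+3x⁴)/(360LEI) = -6·(4/5)·(7·4⁴-10·4²·(4/5)²+3·(4/5)⁴)/(360·4·5000) = -11008/9765625 m
Superposition: y = Σ y_i = -20508/9765625 m ≈ -0.002100 m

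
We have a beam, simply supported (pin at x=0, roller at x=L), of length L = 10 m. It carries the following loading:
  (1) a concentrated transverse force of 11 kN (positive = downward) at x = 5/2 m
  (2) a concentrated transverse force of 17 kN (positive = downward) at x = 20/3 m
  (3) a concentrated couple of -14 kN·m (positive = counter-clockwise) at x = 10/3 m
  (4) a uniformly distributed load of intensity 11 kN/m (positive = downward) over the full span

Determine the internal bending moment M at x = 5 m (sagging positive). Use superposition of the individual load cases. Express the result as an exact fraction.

Load 1 — point force P=11 kN at a=5/2 m (b=L-a=15/2):
  M_1 = Pa(L-x)/L  [x>a] = 11·(5/2)·(10-5)/10 = 55/4 kN·m
Load 2 — point force P=17 kN at a=20/3 m (b=L-a=10/3):
  M_2 = Pbx/L  [x≤a] = 17·(10/3)·5/10 = 85/3 kN·m
Load 3 — applied couple M₀=-14 kN·m at a=10/3 m (b=L-a=20/3):
  M_3 = M₀x/L - M₀  [x>a] = (-14)·5/10 - (-14) = 7 kN·m
Load 4 — uniform load w=11 kN/m over full span:
  M_4 = wx(L-x)/2 = 11·5·(10-5)/2 = 275/2 kN·m
Superposition: M = Σ M_i = 2239/12 kN·m ≈ 186.583333 kN·m

M(5) = 2239/12 kN·m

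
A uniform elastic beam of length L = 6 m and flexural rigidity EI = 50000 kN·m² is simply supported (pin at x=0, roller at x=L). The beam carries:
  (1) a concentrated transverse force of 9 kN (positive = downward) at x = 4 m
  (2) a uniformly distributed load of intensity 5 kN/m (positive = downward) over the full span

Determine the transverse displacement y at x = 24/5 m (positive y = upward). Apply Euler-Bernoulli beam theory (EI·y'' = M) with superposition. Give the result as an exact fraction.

y(24/5) = -1131/781250 m

Load 1 — point force P=9 kN at a=4 m (b=L-a=2):
  y_1 = -Pa(L-x)(2Lx-a²-x²)/(6LEI)  [x>a] = -9·4·(6-(24/5))·(2·6·(24/5)-4²-(24/5)²)/(6·6·50000) = -174/390625 m
Load 2 — uniform load w=5 kN/m over full span:
  y_2 = -wx(L³-2Lx²+x³)/(24EI) = -5·(24/5)·(6³-2·6·(24/5)²+(24/5)³)/(24·50000) = -783/781250 m
Superposition: y = Σ y_i = -1131/781250 m ≈ -0.001448 m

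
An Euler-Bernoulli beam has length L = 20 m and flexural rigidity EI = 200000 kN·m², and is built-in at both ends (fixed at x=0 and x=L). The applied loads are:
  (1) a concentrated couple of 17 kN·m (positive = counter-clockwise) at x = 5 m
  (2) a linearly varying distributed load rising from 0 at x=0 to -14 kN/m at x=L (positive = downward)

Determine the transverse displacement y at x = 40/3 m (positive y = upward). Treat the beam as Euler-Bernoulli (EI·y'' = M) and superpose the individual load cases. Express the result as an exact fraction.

y(40/3) = 147491/11664000 m

Load 1 — applied couple M₀=17 kN·m at a=5 m (b=L-a=15):
  y_1 = (R_Ax³/6 - M_Ax²/2 - M₀(x-a)²/2)/EI  [x>a] with R_A=153/160, M_A=-51/16 = ((153/160)·(40/3)³/6 - (-51/16)·(40/3)²/2 - 17·((40/3)-5)²/2)/200000 = 17/48000 m
Load 2 — triangular load w₀=-14 kN/m (0→w₀ over full span):
  y_2 = -w₀x²(L-x)²(x+2L)/(120LEI) = -(-14)·(40/3)²·(20-(40/3))²·((40/3)+2·20)/(120·20·200000) = 224/18225 m
Superposition: y = Σ y_i = 147491/11664000 m ≈ 0.012645 m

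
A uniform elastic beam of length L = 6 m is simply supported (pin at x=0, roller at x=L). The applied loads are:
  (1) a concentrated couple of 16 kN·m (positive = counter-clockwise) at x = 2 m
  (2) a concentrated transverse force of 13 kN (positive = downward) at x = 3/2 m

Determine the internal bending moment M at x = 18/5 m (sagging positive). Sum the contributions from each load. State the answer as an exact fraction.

Load 1 — applied couple M₀=16 kN·m at a=2 m (b=L-a=4):
  M_1 = M₀x/L - M₀  [x>a] = 16·(18/5)/6 - 16 = -32/5 kN·m
Load 2 — point force P=13 kN at a=3/2 m (b=L-a=9/2):
  M_2 = Pa(L-x)/L  [x>a] = 13·(3/2)·(6-(18/5))/6 = 39/5 kN·m
Superposition: M = Σ M_i = 7/5 kN·m ≈ 1.400000 kN·m

M(18/5) = 7/5 kN·m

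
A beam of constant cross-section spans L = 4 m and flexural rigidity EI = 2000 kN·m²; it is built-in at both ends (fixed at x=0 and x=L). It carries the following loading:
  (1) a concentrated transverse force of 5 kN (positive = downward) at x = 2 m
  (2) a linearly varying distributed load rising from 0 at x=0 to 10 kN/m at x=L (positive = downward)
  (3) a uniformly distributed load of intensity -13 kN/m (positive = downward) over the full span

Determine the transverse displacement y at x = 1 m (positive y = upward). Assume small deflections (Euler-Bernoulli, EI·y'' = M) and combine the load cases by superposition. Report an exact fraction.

y(1) = 113/96000 m

Load 1 — point force P=5 kN at a=2 m (b=L-a=2):
  y_1 = -Pb²x²(3aL-(3a+b)x)/(6L³EI)  [x≤a] = -5·2²·1²·(3·2·4-(3·2+2)·1)/(6·4³·2000) = -1/2400 m
Load 2 — triangular load w₀=10 kN/m (0→w₀ over full span):
  y_2 = -w₀x²(L-x)²(x+2L)/(120LEI) = -10·1²·(4-1)²·(1+2·4)/(120·4·2000) = -27/32000 m
Load 3 — uniform load w=-13 kN/m over full span:
  y_3 = -wx²(L-x)²/(24EI) = -(-13)·1²·(4-1)²/(24·2000) = 39/16000 m
Superposition: y = Σ y_i = 113/96000 m ≈ 0.001177 m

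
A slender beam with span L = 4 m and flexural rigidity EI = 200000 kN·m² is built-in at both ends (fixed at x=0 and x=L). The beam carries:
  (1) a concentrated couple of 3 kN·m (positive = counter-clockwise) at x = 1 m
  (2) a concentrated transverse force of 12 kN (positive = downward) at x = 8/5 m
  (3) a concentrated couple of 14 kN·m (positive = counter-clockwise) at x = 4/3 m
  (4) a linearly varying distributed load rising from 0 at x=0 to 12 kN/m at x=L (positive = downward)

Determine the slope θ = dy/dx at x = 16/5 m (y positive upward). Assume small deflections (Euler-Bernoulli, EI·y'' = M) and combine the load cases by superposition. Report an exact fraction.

Load 1 — applied couple M₀=3 kN·m at a=1 m (b=L-a=3):
  θ_1 = (R_Ax²/2 - M_Ax - M₀(x-a))/EI  [x>a] with R_A=27/32, M_A=-9/16 = ((27/32)·(16/5)²/2 - (-9/16)·(16/5) - 3·((16/5)-1))/200000 = -3/1250000 rad
Load 2 — point force P=12 kN at a=8/5 m (b=L-a=12/5):
  θ_2 = Pa²(L-x)(2bL-(3b+a)(L-x))/(2L³EI)  [x>a] = 12·(8/5)²·(4-(16/5))·(2·(12/5)·4-(3·(12/5)+(8/5))·(4-(16/5)))/(2·4³·200000) = 114/9765625 rad
Load 3 — applied couple M₀=14 kN·m at a=4/3 m (b=L-a=8/3):
  θ_3 = (R_Ax²/2 - M_Ax - M₀(x-a))/EI  [x>a] with R_A=14/3, M_A=0 = ((14/3)·(16/5)²/2 - 0·(16/5) - 14·((16/5)-(4/3)))/200000 = -7/625000 rad
Load 4 — triangular load w₀=12 kN/m (0→w₀ over full span):
  θ_4 = -w₀(2x(L-x)(L-2x)(x+2L)+x²(L-x)²)/(120LEI) = -12·(2·(16/5)·(4-(16/5))·(4-2·(16/5))·((16/5)+2·4)+(16/5)²·(4-(16/5))²)/(120·4·200000) = 32/1953125 rad
Superposition: θ = Σ θ_i = 2259/156250000 rad ≈ 0.000014 rad

θ(16/5) = 2259/156250000 rad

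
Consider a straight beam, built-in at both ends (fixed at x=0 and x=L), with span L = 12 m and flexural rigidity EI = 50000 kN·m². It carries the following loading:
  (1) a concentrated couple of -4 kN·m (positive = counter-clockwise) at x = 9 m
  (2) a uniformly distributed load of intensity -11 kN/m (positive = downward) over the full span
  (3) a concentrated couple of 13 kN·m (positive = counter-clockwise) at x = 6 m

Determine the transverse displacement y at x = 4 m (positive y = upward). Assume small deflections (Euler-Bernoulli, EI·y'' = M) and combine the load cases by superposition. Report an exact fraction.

Load 1 — applied couple M₀=-4 kN·m at a=9 m (b=L-a=3):
  y_1 = (R_Ax³/6 - M_Ax²/2)/EI  [x≤a] with R_A=-3/8, M_A=-5/4 = ((-3/8)·4³/6 - (-5/4)·4²/2)/50000 = 3/25000 m
Load 2 — uniform load w=-11 kN/m over full span:
  y_2 = -wx²(L-x)²/(24EI) = -(-11)·4²·(12-4)²/(24·50000) = 88/9375 m
Load 3 — applied couple M₀=13 kN·m at a=6 m (b=L-a=6):
  y_3 = (R_Ax³/6 - M_Ax²/2)/EI  [x≤a] with R_A=13/8, M_A=13/4 = ((13/8)·4³/6 - (13/4)·4²/2)/50000 = -13/75000 m
Superposition: y = Σ y_i = 7/750 m ≈ 0.009333 m

y(4) = 7/750 m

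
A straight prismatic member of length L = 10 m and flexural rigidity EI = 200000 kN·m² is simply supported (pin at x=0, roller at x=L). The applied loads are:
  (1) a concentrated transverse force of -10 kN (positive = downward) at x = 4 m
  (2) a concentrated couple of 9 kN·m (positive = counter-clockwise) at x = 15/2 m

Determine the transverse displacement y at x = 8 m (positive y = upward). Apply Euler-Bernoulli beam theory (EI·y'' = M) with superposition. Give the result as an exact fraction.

y(8) = 10181/24000000 m

Load 1 — point force P=-10 kN at a=4 m (b=L-a=6):
  y_1 = -Pa(L-x)(2Lx-a²-x²)/(6LEI)  [x>a] = -(-10)·4·(10-8)·(2·10·8-4²-8²)/(6·10·200000) = 1/1875 m
Load 2 — applied couple M₀=9 kN·m at a=15/2 m (b=L-a=5/2):
  y_2 = (M₀x³/(6L)-M₀(x-a)²/2+C₁x)/EI  [x>a] with C₁=M₀(3b²-L²)/(6L)=-195/16 = (9·8³/(6·10)-9·(8-(15/2))²/2+(-195/16)·8)/200000 = -873/8000000 m
Superposition: y = Σ y_i = 10181/24000000 m ≈ 0.000424 m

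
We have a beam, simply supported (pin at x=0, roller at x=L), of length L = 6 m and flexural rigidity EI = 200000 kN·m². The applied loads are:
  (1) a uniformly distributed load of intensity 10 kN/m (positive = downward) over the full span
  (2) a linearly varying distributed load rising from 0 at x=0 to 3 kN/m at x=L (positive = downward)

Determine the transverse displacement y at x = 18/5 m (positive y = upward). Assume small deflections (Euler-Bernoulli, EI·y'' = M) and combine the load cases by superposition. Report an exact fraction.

y(18/5) = -361827/390625000 m

Load 1 — uniform load w=10 kN/m over full span:
  y_1 = -wx(L³-2Lx²+x³)/(24EI) = -10·(18/5)·(6³-2·6·(18/5)²+(18/5)³)/(24·200000) = -2511/3125000 m
Load 2 — triangular load w₀=3 kN/m (0→w₀ over full span):
  y_2 = -w₀x(7L⁴-10L²x²+3x⁴)/(360LEI) = -3·(18/5)·(7·6⁴-10·6²·(18/5)²+3·(18/5)⁴)/(360·6·200000) = -5994/48828125 m
Superposition: y = Σ y_i = -361827/390625000 m ≈ -0.000926 m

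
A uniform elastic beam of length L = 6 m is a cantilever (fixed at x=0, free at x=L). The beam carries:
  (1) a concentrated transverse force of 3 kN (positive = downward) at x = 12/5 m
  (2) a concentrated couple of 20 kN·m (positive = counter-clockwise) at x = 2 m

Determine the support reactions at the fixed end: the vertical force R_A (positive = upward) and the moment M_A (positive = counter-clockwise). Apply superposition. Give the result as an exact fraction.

Load 1 — point force P=3 kN at a=12/5 m (b=L-a=18/5):
  R_A = P = 3 kN
  M_A = Pa = 3·(12/5) = 36/5 kN·m
Load 2 — applied couple M₀=20 kN·m at a=2 m (b=L-a=4):
  R_A = 0 kN
  M_A = -M₀ = -20 kN·m
Superposition: R_A = 3 kN, M_A = -64/5 kN·m

R_A = 3 kN, M_A = -64/5 kN·m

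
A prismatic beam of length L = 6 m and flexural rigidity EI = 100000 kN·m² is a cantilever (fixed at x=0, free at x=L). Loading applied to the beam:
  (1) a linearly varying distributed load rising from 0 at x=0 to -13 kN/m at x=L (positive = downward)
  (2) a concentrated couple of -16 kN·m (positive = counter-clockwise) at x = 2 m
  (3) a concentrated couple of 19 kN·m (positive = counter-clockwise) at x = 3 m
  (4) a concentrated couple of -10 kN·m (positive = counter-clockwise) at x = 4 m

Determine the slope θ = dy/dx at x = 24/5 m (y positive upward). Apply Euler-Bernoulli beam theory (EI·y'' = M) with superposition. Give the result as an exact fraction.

θ(24/5) = 207777/62500000 rad

Load 1 — triangular load w₀=-13 kN/m (0→w₀ over full span):
  θ_1 = (w₀Lx²/4-w₀L²x/3-w₀x⁴/(24L))/EI = ((-13)·6·(24/5)²/4-(-13)·6²·(24/5)/3-(-13)·(24/5)⁴/(24·6))/100000 = 6786/1953125 rad
Load 2 — applied couple M₀=-16 kN·m at a=2 m (b=L-a=4):
  θ_2 = M₀a/EI  [x>a] = (-16)·2/100000 = -1/3125 rad
Load 3 — applied couple M₀=19 kN·m at a=3 m (b=L-a=3):
  θ_3 = M₀a/EI  [x>a] = 19·3/100000 = 57/100000 rad
Load 4 — applied couple M₀=-10 kN·m at a=4 m (b=L-a=2):
  θ_4 = M₀a/EI  [x>a] = (-10)·4/100000 = -1/2500 rad
Superposition: θ = Σ θ_i = 207777/62500000 rad ≈ 0.003324 rad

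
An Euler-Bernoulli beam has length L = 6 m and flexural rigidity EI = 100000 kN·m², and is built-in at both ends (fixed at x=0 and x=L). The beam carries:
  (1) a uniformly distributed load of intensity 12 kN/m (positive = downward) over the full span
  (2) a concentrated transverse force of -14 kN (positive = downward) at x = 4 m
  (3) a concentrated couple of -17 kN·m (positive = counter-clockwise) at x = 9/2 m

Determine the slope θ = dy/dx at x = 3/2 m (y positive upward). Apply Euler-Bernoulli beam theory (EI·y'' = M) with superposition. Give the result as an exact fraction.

θ(3/2) = -1359/12800000 rad

Load 1 — uniform load w=12 kN/m over full span:
  θ_1 = -wx(L-x)(L-2x)/(12EI) = -12·(3/2)·(6-(3/2))·(6-2·(3/2))/(12·100000) = -81/400000 rad
Load 2 — point force P=-14 kN at a=4 m (b=L-a=2):
  θ_2 = -Pb²x(2aL-(3a+b)x)/(2L³EI)  [x≤a] = -(-14)·2²·(3/2)·(2·4·6-(3·4+2)·(3/2))/(2·6³·100000) = 21/400000 rad
Load 3 — applied couple M₀=-17 kN·m at a=9/2 m (b=L-a=3/2):
  θ_3 = (R_Ax²/2 - M_Ax)/EI  [x≤a] with R_A=-51/16, M_A=-85/16 = ((-51/16)·(3/2)²/2 - (-85/16)·(3/2))/100000 = 561/12800000 rad
Superposition: θ = Σ θ_i = -1359/12800000 rad ≈ -0.000106 rad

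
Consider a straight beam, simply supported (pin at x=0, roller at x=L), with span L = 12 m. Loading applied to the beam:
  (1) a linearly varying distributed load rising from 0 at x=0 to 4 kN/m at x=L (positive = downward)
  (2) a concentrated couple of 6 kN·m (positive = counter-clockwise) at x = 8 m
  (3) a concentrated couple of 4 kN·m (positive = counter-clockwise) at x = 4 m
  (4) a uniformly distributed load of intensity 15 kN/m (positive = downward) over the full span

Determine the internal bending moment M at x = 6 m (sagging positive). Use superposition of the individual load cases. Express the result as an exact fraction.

Load 1 — triangular load w₀=4 kN/m (0→w₀ over full span):
  M_1 = w₀Lx/6 - w₀x³/(6L) = 4·12·6/6 - 4·6³/(6·12) = 36 kN·m
Load 2 — applied couple M₀=6 kN·m at a=8 m (b=L-a=4):
  M_2 = M₀x/L  [x≤a] = 6·6/12 = 3 kN·m
Load 3 — applied couple M₀=4 kN·m at a=4 m (b=L-a=8):
  M_3 = M₀x/L - M₀  [x>a] = 4·6/12 - 4 = -2 kN·m
Load 4 — uniform load w=15 kN/m over full span:
  M_4 = wx(L-x)/2 = 15·6·(12-6)/2 = 270 kN·m
Superposition: M = Σ M_i = 307 kN·m ≈ 307.000000 kN·m

M(6) = 307 kN·m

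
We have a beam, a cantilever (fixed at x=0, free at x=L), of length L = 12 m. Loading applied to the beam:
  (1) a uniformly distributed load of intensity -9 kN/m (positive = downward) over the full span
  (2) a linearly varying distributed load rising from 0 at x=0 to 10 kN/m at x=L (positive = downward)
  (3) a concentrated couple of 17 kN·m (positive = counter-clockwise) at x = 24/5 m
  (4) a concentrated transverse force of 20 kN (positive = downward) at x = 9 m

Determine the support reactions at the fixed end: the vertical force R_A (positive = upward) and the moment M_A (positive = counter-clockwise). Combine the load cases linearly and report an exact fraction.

R_A = -28 kN, M_A = -5 kN·m

Load 1 — uniform load w=-9 kN/m over full span:
  R_A = wL = (-9)·12 = -108 kN
  M_A = wL²/2 = (-9)·12²/2 = -648 kN·m
Load 2 — triangular load w₀=10 kN/m (0→w₀ over full span):
  R_A = w₀L/2 = 10·12/2 = 60 kN
  M_A = w₀L²/3 = 10·12²/3 = 480 kN·m
Load 3 — applied couple M₀=17 kN·m at a=24/5 m (b=L-a=36/5):
  R_A = 0 kN
  M_A = -M₀ = -17 kN·m
Load 4 — point force P=20 kN at a=9 m (b=L-a=3):
  R_A = P = 20 kN
  M_A = Pa = 20·9 = 180 kN·m
Superposition: R_A = -28 kN, M_A = -5 kN·m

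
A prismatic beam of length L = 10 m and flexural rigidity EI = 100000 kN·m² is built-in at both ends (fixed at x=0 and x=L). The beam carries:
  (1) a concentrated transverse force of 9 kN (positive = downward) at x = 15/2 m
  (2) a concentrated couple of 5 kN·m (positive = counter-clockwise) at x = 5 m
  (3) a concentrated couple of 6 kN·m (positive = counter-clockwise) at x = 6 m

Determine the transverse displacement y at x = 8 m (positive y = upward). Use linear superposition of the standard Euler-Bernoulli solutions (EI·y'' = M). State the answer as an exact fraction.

Load 1 — point force P=9 kN at a=15/2 m (b=L-a=5/2):
  y_1 = -Pa²(L-x)²(3bL-(3b+a)(L-x))/(6L³EI)  [x>a] = -9·(15/2)²·(10-8)²·(3·(5/2)·10-(3·(5/2)+(15/2))·(10-8))/(6·10³·100000) = -243/1600000 m
Load 2 — applied couple M₀=5 kN·m at a=5 m (b=L-a=5):
  y_2 = (R_Ax³/6 - M_Ax²/2 - M₀(x-a)²/2)/EI  [x>a] with R_A=3/4, M_A=5/4 = ((3/4)·8³/6 - (5/4)·8²/2 - 5·(8-5)²/2)/100000 = 3/200000 m
Load 3 — applied couple M₀=6 kN·m at a=6 m (b=L-a=4):
  y_3 = (R_Ax³/6 - M_Ax²/2 - M₀(x-a)²/2)/EI  [x>a] with R_A=108/125, M_A=48/25 = ((108/125)·8³/6 - (48/25)·8²/2 - 6·(8-6)²/2)/100000 = 9/3125000 m
Superposition: y = Σ y_i = -26799/200000000 m ≈ -0.000134 m

y(8) = -26799/200000000 m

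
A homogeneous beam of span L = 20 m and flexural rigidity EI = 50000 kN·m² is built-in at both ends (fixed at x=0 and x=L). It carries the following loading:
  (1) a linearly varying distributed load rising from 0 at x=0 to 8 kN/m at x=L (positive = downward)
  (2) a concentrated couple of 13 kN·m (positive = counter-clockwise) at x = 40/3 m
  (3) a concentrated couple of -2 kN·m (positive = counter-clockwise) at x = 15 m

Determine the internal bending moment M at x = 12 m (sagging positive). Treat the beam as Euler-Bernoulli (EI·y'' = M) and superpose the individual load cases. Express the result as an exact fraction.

M(12) = 2859/40 kN·m

Load 1 — triangular load w₀=8 kN/m (0→w₀ over full span):
  M_1 = 3w₀Lx/20 - w₀L²/30 - w₀x³/(6L) = 3·8·20·12/20 - 8·20²/30 - 8·12³/(6·20) = 992/15 kN·m
Load 2 — applied couple M₀=13 kN·m at a=40/3 m (b=L-a=20/3):
  M_2 = R_Ax - M_A  [x≤a] with R_A=13/15, M_A=13/3 = (13/15)·12 - (13/3) = 91/15 kN·m
Load 3 — applied couple M₀=-2 kN·m at a=15 m (b=L-a=5):
  M_3 = R_Ax - M_A  [x≤a] with R_A=-9/80, M_A=-5/8 = (-9/80)·12 - (-5/8) = -29/40 kN·m
Superposition: M = Σ M_i = 2859/40 kN·m ≈ 71.475000 kN·m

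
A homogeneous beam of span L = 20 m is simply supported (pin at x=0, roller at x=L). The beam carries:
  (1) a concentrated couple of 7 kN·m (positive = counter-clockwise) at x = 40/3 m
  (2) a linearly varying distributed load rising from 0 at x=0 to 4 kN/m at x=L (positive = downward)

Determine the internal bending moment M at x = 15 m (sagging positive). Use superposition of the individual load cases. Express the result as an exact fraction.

Load 1 — applied couple M₀=7 kN·m at a=40/3 m (b=L-a=20/3):
  M_1 = M₀x/L - M₀  [x>a] = 7·15/20 - 7 = -7/4 kN·m
Load 2 — triangular load w₀=4 kN/m (0→w₀ over full span):
  M_2 = w₀Lx/6 - w₀x³/(6L) = 4·20·15/6 - 4·15³/(6·20) = 175/2 kN·m
Superposition: M = Σ M_i = 343/4 kN·m ≈ 85.750000 kN·m

M(15) = 343/4 kN·m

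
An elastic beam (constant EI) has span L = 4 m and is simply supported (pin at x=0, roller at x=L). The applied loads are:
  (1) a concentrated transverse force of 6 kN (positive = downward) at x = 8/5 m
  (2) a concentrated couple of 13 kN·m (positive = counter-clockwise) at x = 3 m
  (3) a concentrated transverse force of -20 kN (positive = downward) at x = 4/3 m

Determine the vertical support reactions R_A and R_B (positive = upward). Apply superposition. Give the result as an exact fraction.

R_A = -389/60 kN, R_B = -451/60 kN

Load 1 — point force P=6 kN at a=8/5 m (b=L-a=12/5):
  R_A = Pb/L = 6·(12/5)/4 = 18/5 kN
  R_B = Pa/L = 6·(8/5)/4 = 12/5 kN
Load 2 — applied couple M₀=13 kN·m at a=3 m (b=L-a=1):
  R_A = M₀/L = 13/4 kN
  R_B = -M₀/L = -13/4 kN
Load 3 — point force P=-20 kN at a=4/3 m (b=L-a=8/3):
  R_A = Pb/L = (-20)·(8/3)/4 = -40/3 kN
  R_B = Pa/L = (-20)·(4/3)/4 = -20/3 kN
Superposition: R_A = -389/60 kN, R_B = -451/60 kN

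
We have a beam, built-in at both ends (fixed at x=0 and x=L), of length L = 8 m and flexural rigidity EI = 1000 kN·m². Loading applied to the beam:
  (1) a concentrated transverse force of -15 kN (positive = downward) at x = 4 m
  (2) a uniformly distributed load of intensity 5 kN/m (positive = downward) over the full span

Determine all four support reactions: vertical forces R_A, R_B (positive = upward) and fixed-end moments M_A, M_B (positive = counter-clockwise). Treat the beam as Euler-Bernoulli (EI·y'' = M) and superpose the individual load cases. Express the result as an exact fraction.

R_A = 25/2 kN, M_A = 35/3 kN·m, R_B = 25/2 kN, M_B = -35/3 kN·m

Load 1 — point force P=-15 kN at a=4 m (b=L-a=4):
  R_A = Pb²(3a+b)/L³ = (-15)·4²·(3·4+4)/8³ = -15/2 kN
  M_A = Pab²/L² = (-15)·4·4²/8² = -15 kN·m
  R_B = Pa²(a+3b)/L³ = (-15)·4²·(4+3·4)/8³ = -15/2 kN
  M_B = -Pa²b/L² = -(-15)·4²·4/8² = 15 kN·m
Load 2 — uniform load w=5 kN/m over full span:
  R_A = wL/2 = 5·8/2 = 20 kN
  M_A = wL²/12 = 5·8²/12 = 80/3 kN·m
  R_B = wL/2 = 5·8/2 = 20 kN
  M_B = -wL²/12 = -5·8²/12 = -80/3 kN·m
Superposition: R_A = 25/2 kN, M_A = 35/3 kN·m, R_B = 25/2 kN, M_B = -35/3 kN·m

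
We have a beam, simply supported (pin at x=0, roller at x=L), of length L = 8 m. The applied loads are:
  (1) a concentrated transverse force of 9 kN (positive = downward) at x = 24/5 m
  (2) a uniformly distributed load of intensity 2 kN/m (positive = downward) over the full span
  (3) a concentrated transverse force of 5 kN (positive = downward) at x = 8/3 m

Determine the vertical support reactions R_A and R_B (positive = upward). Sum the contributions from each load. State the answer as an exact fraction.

R_A = 224/15 kN, R_B = 226/15 kN

Load 1 — point force P=9 kN at a=24/5 m (b=L-a=16/5):
  R_A = Pb/L = 9·(16/5)/8 = 18/5 kN
  R_B = Pa/L = 9·(24/5)/8 = 27/5 kN
Load 2 — uniform load w=2 kN/m over full span:
  R_A = wL/2 = 2·8/2 = 8 kN
  R_B = wL/2 = 2·8/2 = 8 kN
Load 3 — point force P=5 kN at a=8/3 m (b=L-a=16/3):
  R_A = Pb/L = 5·(16/3)/8 = 10/3 kN
  R_B = Pa/L = 5·(8/3)/8 = 5/3 kN
Superposition: R_A = 224/15 kN, R_B = 226/15 kN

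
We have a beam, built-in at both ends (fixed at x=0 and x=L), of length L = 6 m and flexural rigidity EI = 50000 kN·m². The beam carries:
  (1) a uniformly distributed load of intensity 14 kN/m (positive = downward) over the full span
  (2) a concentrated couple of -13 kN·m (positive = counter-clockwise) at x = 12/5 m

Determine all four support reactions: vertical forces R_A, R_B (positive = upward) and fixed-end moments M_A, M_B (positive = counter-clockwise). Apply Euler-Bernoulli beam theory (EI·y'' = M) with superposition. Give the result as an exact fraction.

Load 1 — uniform load w=14 kN/m over full span:
  R_A = wL/2 = 14·6/2 = 42 kN
  M_A = wL²/12 = 14·6²/12 = 42 kN·m
  R_B = wL/2 = 14·6/2 = 42 kN
  M_B = -wL²/12 = -14·6²/12 = -42 kN·m
Load 2 — applied couple M₀=-13 kN·m at a=12/5 m (b=L-a=18/5):
  R_A = 6M₀ab/L³ = 6·(-13)·(12/5)·(18/5)/6³ = -78/25 kN
  M_A = M₀b(2a-b)/L² = (-13)·(18/5)·(2·(12/5)-(18/5))/6² = -39/25 kN·m
  R_B = -6M₀ab/L³ = -6·(-13)·(12/5)·(18/5)/6³ = 78/25 kN
  M_B = M₀a(2b-a)/L² = (-13)·(12/5)·(2·(18/5)-(12/5))/6² = -104/25 kN·m
Superposition: R_A = 972/25 kN, M_A = 1011/25 kN·m, R_B = 1128/25 kN, M_B = -1154/25 kN·m

R_A = 972/25 kN, M_A = 1011/25 kN·m, R_B = 1128/25 kN, M_B = -1154/25 kN·m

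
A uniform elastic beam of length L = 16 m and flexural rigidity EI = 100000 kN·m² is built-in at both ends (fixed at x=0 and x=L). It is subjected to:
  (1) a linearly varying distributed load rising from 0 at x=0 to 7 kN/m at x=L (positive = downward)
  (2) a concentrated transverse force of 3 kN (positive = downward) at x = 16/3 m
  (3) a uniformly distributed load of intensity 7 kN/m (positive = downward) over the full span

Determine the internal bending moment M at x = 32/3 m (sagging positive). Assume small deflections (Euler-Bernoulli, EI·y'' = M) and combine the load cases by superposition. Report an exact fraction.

Load 1 — triangular load w₀=7 kN/m (0→w₀ over full span):
  M_1 = 3w₀Lx/20 - w₀L²/30 - w₀x³/(6L) = 3·7·16·(32/3)/20 - 7·16²/30 - 7·(32/3)³/(6·16) = 12544/405 kN·m
Load 2 — point force P=3 kN at a=16/3 m (b=L-a=32/3):
  M_2 = Pa²(a+3b)(L-x)/L³ - Pa²b/L²  [x>a] = 3·(16/3)²·((16/3)+3·(32/3))·(16-(32/3))/16³ - 3·(16/3)²·(32/3)/16² = 16/27 kN·m
Load 3 — uniform load w=7 kN/m over full span:
  M_3 = wLx/2 - wL²/12 - wx²/2 = 7·16·(32/3)/2 - 7·16²/12 - 7·(32/3)²/2 = 448/9 kN·m
Superposition: M = Σ M_i = 32944/405 kN·m ≈ 81.343210 kN·m

M(32/3) = 32944/405 kN·m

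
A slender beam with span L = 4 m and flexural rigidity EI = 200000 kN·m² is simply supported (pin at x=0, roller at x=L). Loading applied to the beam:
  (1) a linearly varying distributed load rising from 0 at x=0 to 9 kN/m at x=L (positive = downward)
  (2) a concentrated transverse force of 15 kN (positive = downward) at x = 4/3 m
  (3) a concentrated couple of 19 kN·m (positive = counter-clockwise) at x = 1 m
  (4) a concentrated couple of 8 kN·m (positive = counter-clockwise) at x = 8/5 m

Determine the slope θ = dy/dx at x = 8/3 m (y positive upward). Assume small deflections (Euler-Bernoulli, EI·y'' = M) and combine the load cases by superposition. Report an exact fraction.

θ(8/3) = 1147/40000000 rad

Load 1 — triangular load w₀=9 kN/m (0→w₀ over full span):
  θ_1 = -w₀(7L⁴-30L²x²+15x⁴)/(360LEI) = -9·(7·4⁴-30·4²·(8/3)²+15·(8/3)⁴)/(360·4·200000) = 91/3375000 rad
Load 2 — point force P=15 kN at a=4/3 m (b=L-a=8/3):
  θ_2 = -Pa(2L²-6Lx+3x²+a²)/(6LEI)  [x>a] = -15·(4/3)·(2·4²-6·4·(8/3)+3·(8/3)²+(4/3)²)/(6·4·200000) = 1/27000 rad
Load 3 — applied couple M₀=19 kN·m at a=1 m (b=L-a=3):
  θ_3 = (M₀x²/(2L)-M₀(x-a)+C₁)/EI  [x>a] with C₁=M₀(3b²-L²)/(6L)=209/24 = (19·(8/3)²/(2·4)-19·((8/3)-1)+(209/24))/200000 = -437/14400000 rad
Load 4 — applied couple M₀=8 kN·m at a=8/5 m (b=L-a=12/5):
  θ_4 = (M₀x²/(2L)-M₀(x-a)+C₁)/EI  [x>a] with C₁=M₀(3b²-L²)/(6L)=32/75 = (8·(8/3)²/(2·4)-8·((8/3)-(8/5))+(32/75))/200000 = -7/1406250 rad
Superposition: θ = Σ θ_i = 1147/40000000 rad ≈ 0.000029 rad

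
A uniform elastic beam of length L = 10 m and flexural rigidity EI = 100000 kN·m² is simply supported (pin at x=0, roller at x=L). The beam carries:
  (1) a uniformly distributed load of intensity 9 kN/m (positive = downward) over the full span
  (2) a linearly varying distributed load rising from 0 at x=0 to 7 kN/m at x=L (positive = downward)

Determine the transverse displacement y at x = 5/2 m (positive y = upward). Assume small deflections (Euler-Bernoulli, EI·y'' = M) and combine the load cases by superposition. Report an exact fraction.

Load 1 — uniform load w=9 kN/m over full span:
  y_1 = -wx(L³-2Lx²+x³)/(24EI) = -9·(5/2)·(10³-2·10·(5/2)²+(5/2)³)/(24·100000) = -171/20480 m
Load 2 — triangular load w₀=7 kN/m (0→w₀ over full span):
  y_2 = -w₀x(7L⁴-10L²x²+3x⁴)/(360LEI) = -7·(5/2)·(7·10⁴-10·10²·(5/2)²+3·(5/2)⁴)/(360·10·100000) = -763/245760 m
Superposition: y = Σ y_i = -563/49152 m ≈ -0.011454 m

y(5/2) = -563/49152 m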